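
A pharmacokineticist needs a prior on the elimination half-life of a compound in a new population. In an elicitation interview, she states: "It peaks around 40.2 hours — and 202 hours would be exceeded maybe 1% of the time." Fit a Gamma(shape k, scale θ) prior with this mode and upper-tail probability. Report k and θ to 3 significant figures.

k ≈ 2.5, θ ≈ 26.8

Gamma(k,θ) with k>1 has mode (k−1)θ, so θ = 40.2/(k−1).
Need P(X < 202) = 0.99 with θ tied to k this way. Start at k = 2, θ = 40.2: P(X<202) ≈ 0.960.
Too low — raise k to concentrate. Iterating converges to k ≈ 2.5.
Then θ = 40.2/(2.5−1) ≈ 26.8.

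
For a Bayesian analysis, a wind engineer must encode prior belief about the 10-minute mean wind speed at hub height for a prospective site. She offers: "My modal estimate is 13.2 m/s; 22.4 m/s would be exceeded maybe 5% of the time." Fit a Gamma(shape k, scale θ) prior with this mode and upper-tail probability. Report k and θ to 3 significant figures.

k ≈ 11, θ ≈ 1.32

Gamma(k,θ) with k>1 has mode (k−1)θ, so θ = 13.2/(k−1).
Need P(X < 22.4) = 0.95 with θ tied to k this way. Start at k = 2, θ = 13.2: P(X<22.4) ≈ 0.506.
Too low — raise k to concentrate. Iterating converges to k ≈ 11.
Then θ = 13.2/(11−1) ≈ 1.32.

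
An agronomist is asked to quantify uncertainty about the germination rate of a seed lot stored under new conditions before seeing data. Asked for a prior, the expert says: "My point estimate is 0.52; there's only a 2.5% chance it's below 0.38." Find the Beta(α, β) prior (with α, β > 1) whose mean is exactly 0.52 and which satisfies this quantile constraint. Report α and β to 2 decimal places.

α ≈ 24.97, β ≈ 23.05

With mean 0.52 fixed, write α = 0.52s, β = 0.48s where s = α+β.
Need P(θ < 0.38) = 0.025 under Beta(0.52s, 0.48s). Normal approximation: (q−m)/√(m(1−m)/s) ≈ z_{0.025} = -1.96, so s ≈ 0.52·0.48·(-1.96)²/(0.38−0.52)² = 48.9.
At s = 48.9: P(θ<0.38) ≈ 0.024. Adjusting to match 0.025 gives s ≈ 48.02.
So α = 0.52·48.02 ≈ 24.97, β = 0.48·48.02 ≈ 23.05.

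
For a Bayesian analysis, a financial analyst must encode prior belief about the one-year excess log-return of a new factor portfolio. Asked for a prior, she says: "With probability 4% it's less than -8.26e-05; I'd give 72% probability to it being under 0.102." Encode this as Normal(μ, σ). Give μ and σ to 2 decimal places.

μ = 0.08, σ = 0.04

The p-quantile of Normal(μ,σ) is μ + z_p·σ, with z_{0.04} = -1.751 and z_{0.72} = 0.5828.
Eliminate σ: μ = (z₂·x₁ − z₁·x₂)/(z₂ − z₁) = (0.5828·-8.26e-05 − (-1.751)·0.102)/2.334 = 0.08.
Then σ = (x₂ − x₁)/(z₂ − z₁) = (0.102 − -8.26e-05)/2.334 = 0.04.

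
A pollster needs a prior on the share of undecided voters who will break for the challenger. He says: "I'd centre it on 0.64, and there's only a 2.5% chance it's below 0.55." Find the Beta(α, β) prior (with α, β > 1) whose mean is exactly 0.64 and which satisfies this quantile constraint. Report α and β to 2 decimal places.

α ≈ 72.75, β ≈ 40.92

With mean 0.64 fixed, write α = 0.64s, β = 0.36s where s = α+β.
Need P(θ < 0.55) = 0.025 under Beta(0.64s, 0.36s). Normal approximation: (q−m)/√(m(1−m)/s) ≈ z_{0.025} = -1.96, so s ≈ 0.64·0.36·(-1.96)²/(0.55−0.64)² = 109.3.
At s = 109.3: P(θ<0.55) ≈ 0.027. Adjusting to match 0.025 gives s ≈ 113.67.
So α = 0.64·113.67 ≈ 72.75, β = 0.36·113.67 ≈ 40.92.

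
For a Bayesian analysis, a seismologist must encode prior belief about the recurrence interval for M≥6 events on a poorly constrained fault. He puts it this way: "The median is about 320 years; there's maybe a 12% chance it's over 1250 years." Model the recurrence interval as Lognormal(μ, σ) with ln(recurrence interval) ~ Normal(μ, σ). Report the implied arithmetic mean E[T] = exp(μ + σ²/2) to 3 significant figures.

If T ~ Lognormal(μ,σ) then ln T ~ Normal(μ,σ), so the p-quantile of ln T is μ + z_p·σ.
ln(320) = 5.768 and ln(1250) = 7.131; z_{0.5} = 0, z_{0.88} = 1.175.
σ = (7.131 − 5.768)/(1.175 − (0)) = 1.160.
μ = 5.768 − (0)·1.160 = 5.768.
E[T] = exp(μ + σ²/2) = exp(5.768 + 0.6724) = 627 years.

E[T] ≈ 627 years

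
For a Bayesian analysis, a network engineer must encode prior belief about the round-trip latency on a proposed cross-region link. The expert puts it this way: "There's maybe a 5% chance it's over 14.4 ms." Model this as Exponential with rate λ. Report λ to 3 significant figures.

P(T > 14.4) = e^(−λ·14.4) = 0.05, so λ = −ln(0.05)/14.4 = 0.208.

λ ≈ 0.208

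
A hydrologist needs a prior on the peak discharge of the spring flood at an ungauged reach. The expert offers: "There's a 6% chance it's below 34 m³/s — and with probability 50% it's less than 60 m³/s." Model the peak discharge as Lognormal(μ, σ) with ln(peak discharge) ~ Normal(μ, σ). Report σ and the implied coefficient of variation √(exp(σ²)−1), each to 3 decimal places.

If T ~ Lognormal(μ,σ) then ln T ~ Normal(μ,σ), so the p-quantile of ln T is μ + z_p·σ.
ln(34) = 3.526 and ln(60) = 4.094; z_{0.06} = -1.555, z_{0.5} = 0.
σ = (4.094 − 3.526)/(0 − (-1.555)) = 0.365.
μ = 3.526 − (-1.555)·0.365 = 4.094.
CV = √(exp(σ²)−1) = √(exp(0.1335)−1) = 0.378.

σ ≈ 0.365, CV ≈ 0.378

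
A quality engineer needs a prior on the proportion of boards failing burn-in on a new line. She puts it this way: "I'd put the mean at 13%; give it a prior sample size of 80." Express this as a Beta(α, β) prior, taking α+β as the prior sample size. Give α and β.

α = 10.4, β = 69.6

Under the effective-sample-size interpretation, Beta(α, β) has prior mean α/(α+β) and prior sample size α+β.
So α+β = 80 and α/(α+β) = 0.13, giving α = 0.13·80 = 10.4 and β = 80 − 10.4 = 69.6.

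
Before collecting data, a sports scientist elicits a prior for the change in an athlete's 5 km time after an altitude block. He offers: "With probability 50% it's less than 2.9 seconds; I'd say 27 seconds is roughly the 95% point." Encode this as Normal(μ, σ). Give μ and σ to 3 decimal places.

For Normal(μ,σ), the p-quantile is μ + z_p·σ. Here z_{0.5} = 0, z_{0.95} = 1.645.
So 2.9 = μ + 0σ and 27 = μ + 1.645σ.
Subtracting: σ = (27 − 2.9)/(1.645 − (0)) = 14.652.
Then μ = 2.9 − (0)·14.652 = 2.900.

μ = 2.900, σ = 14.652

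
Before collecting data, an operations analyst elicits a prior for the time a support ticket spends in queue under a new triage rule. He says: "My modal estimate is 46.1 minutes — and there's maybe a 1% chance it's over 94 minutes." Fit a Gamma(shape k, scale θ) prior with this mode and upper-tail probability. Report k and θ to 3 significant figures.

k ≈ 10.6, θ ≈ 4.78

Gamma(k,θ) with k>1 has mode (k−1)θ, so θ = 46.1/(k−1).
Need P(X < 94) = 0.99 with θ tied to k this way. Start at k = 2, θ = 46.1: P(X<94) ≈ 0.604.
Too low — raise k to concentrate. Iterating converges to k ≈ 10.6.
Then θ = 46.1/(10.6−1) ≈ 4.78.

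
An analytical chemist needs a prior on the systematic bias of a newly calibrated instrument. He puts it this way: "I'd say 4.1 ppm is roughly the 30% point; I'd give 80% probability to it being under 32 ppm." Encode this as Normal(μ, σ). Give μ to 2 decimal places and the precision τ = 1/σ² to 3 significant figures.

The p-quantile of Normal(μ,σ) is μ + z_p·σ, with z_{0.3} = -0.5244 and z_{0.8} = 0.8416.
Eliminate σ: μ = (z₂·x₁ − z₁·x₂)/(z₂ − z₁) = (0.8416·4.1 − (-0.5244)·32)/1.366 = 14.81.
Then σ = (x₂ − x₁)/(z₂ − z₁) = (32 − 4.1)/1.366 = 20.42.
Precision τ = 1/σ² = 1/20.42² = 0.0024.

μ = 14.81, τ = 0.0024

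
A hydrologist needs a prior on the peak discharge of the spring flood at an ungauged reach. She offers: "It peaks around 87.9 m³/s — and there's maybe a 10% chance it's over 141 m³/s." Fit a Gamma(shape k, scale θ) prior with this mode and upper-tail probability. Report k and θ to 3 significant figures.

Gamma(k,θ) with k>1 has mode (k−1)θ, so θ = 87.9/(k−1).
Need P(X < 141) = 0.9 with θ tied to k this way. Start at k = 2, θ = 87.9: P(X<141) ≈ 0.476.
Too low — raise k to concentrate. Iterating converges to k ≈ 9.42.
Then θ = 87.9/(9.42−1) ≈ 10.4.

k ≈ 9.42, θ ≈ 10.4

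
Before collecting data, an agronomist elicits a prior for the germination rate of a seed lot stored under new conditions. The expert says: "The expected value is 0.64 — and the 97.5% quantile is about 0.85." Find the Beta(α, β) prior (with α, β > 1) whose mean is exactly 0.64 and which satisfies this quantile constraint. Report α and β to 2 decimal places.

With mean 0.64 fixed, write α = 0.64s, β = 0.36s where s = α+β.
Need P(θ < 0.85) = 0.975 under Beta(0.64s, 0.36s). Normal approximation: (q−m)/√(m(1−m)/s) ≈ z_{0.975} = 1.96, so s ≈ 0.64·0.36·(1.96)²/(0.85−0.64)² = 20.1.
At s = 20.1: P(θ<0.85) ≈ 0.988. Adjusting to match 0.975 gives s ≈ 15.60.
So α = 0.64·15.60 ≈ 9.99, β = 0.36·15.60 ≈ 5.62.

α ≈ 9.99, β ≈ 5.62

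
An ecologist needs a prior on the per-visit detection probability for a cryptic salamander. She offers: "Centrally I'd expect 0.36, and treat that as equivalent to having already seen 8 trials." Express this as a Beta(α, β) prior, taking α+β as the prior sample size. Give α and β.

α = 2.88, β = 5.12

Under the effective-sample-size interpretation, Beta(α, β) has prior mean α/(α+β) and prior sample size α+β.
So α+β = 8 and α/(α+β) = 0.36, giving α = 0.36·8 = 2.88 and β = 8 − 2.88 = 5.12.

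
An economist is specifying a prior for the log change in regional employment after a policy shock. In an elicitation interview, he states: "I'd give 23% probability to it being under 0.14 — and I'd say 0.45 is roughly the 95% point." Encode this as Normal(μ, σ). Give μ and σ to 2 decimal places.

For Normal(μ,σ), the p-quantile is μ + z_p·σ. Here z_{0.23} = -0.7388, z_{0.95} = 1.645.
So 0.14 = μ − 0.7388σ and 0.45 = μ + 1.645σ.
Subtracting: σ = (0.45 − 0.14)/(1.645 − (-0.7388)) = 0.13.
Then μ = 0.14 − (-0.7388)·0.13 = 0.24.

μ = 0.24, σ = 0.13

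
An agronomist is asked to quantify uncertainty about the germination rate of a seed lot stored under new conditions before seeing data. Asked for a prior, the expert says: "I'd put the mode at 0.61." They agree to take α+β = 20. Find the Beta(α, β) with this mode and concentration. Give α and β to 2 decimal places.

For α,β > 1 the Beta mode is (α−1)/(α+β−2). With α+β = 20, the mode is (α−1)/18.
Set (α−1)/18 = 0.61 → α = 1 + 0.61·18 = 11.98.
β = 20 − α = 8.02.

α = 11.98, β = 8.02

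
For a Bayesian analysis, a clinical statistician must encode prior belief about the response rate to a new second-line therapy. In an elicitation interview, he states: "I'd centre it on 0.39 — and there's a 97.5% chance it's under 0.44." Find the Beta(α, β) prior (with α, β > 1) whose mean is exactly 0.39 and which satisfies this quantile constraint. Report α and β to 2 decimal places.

With mean 0.39 fixed, write α = 0.39s, β = 0.61s where s = α+β.
Need P(θ < 0.44) = 0.975 under Beta(0.39s, 0.61s). Normal approximation: (q−m)/√(m(1−m)/s) ≈ z_{0.975} = 1.96, so s ≈ 0.39·0.61·(1.96)²/(0.44−0.39)² = 365.6.
At s = 365.6: P(θ<0.44) ≈ 0.974. Adjusting to match 0.975 gives s ≈ 372.41.
So α = 0.39·372.41 ≈ 145.24, β = 0.61·372.41 ≈ 227.17.

α ≈ 145.24, β ≈ 227.17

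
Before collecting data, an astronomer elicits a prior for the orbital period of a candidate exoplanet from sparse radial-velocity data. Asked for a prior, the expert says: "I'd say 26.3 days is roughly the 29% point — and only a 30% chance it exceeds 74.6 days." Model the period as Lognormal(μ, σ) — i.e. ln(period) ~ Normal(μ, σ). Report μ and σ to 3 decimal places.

If T ~ Lognormal(μ,σ) then ln T ~ Normal(μ,σ), so the p-quantile of ln T is μ + z_p·σ.
ln(26.3) = 3.27 and ln(74.6) = 4.312; z_{0.29} = -0.5534, z_{0.7} = 0.5244.
σ = (4.312 − 3.27)/(0.5244 − (-0.5534)) = 0.967.
μ = 3.27 − (-0.5534)·0.967 = 3.805.

μ ≈ 3.805, σ ≈ 0.967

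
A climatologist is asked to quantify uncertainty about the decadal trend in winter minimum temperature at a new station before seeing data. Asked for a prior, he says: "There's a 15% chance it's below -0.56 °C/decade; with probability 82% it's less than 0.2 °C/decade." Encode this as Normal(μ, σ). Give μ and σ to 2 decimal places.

μ = -0.16, σ = 0.39

The p-quantile of Normal(μ,σ) is μ + z_p·σ, with z_{0.15} = -1.036 and z_{0.82} = 0.9154.
Eliminate σ: μ = (z₂·x₁ − z₁·x₂)/(z₂ − z₁) = (0.9154·-0.56 − (-1.036)·0.2)/1.952 = -0.16.
Then σ = (x₂ − x₁)/(z₂ − z₁) = (0.2 − -0.56)/1.952 = 0.39.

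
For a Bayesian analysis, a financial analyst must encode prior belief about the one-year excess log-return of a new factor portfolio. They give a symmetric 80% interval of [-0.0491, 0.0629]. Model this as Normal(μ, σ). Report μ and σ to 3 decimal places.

μ = 0.007, σ = 0.044

A symmetric 80% interval runs μ ± z·σ with z = 1.282.
Half-width = 0.056, so σ = 0.056/1.282 = 0.044.
μ is the interval midpoint, 0.007.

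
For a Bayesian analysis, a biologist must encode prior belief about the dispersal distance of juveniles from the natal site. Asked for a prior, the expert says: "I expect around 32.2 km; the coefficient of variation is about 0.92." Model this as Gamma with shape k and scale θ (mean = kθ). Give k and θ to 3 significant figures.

k ≈ 1.18, θ ≈ 27.3

For Gamma(k, scale θ): mean = kθ, variance = kθ², so CV = 1/√k.
CV = 0.92, hence k = 1/CV² = 1.18.
Then θ = mean/k = 32.2/1.18 = 27.3.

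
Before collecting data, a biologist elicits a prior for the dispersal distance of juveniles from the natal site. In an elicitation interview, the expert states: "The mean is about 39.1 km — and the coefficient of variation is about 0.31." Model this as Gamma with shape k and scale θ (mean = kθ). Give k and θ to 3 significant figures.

For Gamma(k, scale θ): mean = kθ, variance = kθ², so CV = 1/√k.
CV = 0.31, hence k = 1/CV² = 10.4.
Then θ = mean/k = 39.1/10.4 = 3.76.

k ≈ 10.4, θ ≈ 3.76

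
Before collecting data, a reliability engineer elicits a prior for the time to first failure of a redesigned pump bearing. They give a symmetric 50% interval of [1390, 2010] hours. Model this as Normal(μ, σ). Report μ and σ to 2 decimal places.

A symmetric 50% interval runs μ ± z·σ with z = 0.6745.
Half-width = 310, so σ = 310/0.6745 = 459.61.
μ is the interval midpoint, 1700.00.

μ = 1700.00, σ = 459.61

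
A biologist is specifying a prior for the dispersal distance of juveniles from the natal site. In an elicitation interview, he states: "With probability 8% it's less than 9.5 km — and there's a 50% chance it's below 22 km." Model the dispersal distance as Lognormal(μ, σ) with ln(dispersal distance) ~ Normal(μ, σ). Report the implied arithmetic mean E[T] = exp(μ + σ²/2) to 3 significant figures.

E[T] ≈ 26.3 km

If T ~ Lognormal(μ,σ) then ln T ~ Normal(μ,σ), so the p-quantile of ln T is μ + z_p·σ.
ln(9.5) = 2.251 and ln(22) = 3.091; z_{0.08} = -1.405, z_{0.5} = 0.
σ = (3.091 − 2.251)/(0 − (-1.405)) = 0.598.
μ = 2.251 − (-1.405)·0.598 = 3.091.
E[T] = exp(μ + σ²/2) = exp(3.091 + 0.1786) = 26.3 km.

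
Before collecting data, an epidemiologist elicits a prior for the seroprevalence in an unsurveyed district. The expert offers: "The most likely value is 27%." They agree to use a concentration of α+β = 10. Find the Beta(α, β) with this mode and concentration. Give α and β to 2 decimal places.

α = 3.16, β = 6.84

For α,β > 1 the Beta mode is (α−1)/(α+β−2). With α+β = 10, the mode is (α−1)/8.
Set (α−1)/8 = 0.27 → α = 1 + 0.27·8 = 3.16.
β = 10 − α = 6.84.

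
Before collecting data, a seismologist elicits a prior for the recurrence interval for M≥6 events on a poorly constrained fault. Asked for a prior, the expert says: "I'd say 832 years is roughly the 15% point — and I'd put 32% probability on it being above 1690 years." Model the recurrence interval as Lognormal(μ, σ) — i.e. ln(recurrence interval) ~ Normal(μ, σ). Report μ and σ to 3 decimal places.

If T ~ Lognormal(μ,σ) then ln T ~ Normal(μ,σ), so the p-quantile of ln T is μ + z_p·σ.
ln(832) = 6.724 and ln(1690) = 7.432; z_{0.15} = -1.036, z_{0.68} = 0.4677.
σ = (7.432 − 6.724)/(0.4677 − (-1.036)) = 0.471.
μ = 6.724 − (-1.036)·0.471 = 7.212.

μ ≈ 7.212, σ ≈ 0.471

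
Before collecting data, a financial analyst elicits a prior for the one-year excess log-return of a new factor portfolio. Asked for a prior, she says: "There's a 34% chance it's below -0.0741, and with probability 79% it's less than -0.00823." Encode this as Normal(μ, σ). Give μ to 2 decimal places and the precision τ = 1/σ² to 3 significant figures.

μ = -0.05, τ = 342

The p-quantile of Normal(μ,σ) is μ + z_p·σ, with z_{0.34} = -0.4125 and z_{0.79} = 0.8064.
Eliminate σ: μ = (z₂·x₁ − z₁·x₂)/(z₂ − z₁) = (0.8064·-0.0741 − (-0.4125)·-0.00823)/1.219 = -0.05.
Then σ = (x₂ − x₁)/(z₂ − z₁) = (-0.00823 − -0.0741)/1.219 = 0.05.
Precision τ = 1/σ² = 1/0.05404² = 342.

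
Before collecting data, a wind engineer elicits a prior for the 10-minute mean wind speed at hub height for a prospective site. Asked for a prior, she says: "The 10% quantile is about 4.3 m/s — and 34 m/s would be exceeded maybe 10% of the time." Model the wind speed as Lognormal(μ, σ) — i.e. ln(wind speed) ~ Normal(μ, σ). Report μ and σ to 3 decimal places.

If T ~ Lognormal(μ,σ) then ln T ~ Normal(μ,σ), so the p-quantile of ln T is μ + z_p·σ.
ln(4.3) = 1.459 and ln(34) = 3.526; z_{0.1} = -1.282, z_{0.9} = 1.282.
σ = (3.526 − 1.459)/(1.282 − (-1.282)) = 0.807.
μ = 1.459 − (-1.282)·0.807 = 2.492.

μ ≈ 2.492, σ ≈ 0.807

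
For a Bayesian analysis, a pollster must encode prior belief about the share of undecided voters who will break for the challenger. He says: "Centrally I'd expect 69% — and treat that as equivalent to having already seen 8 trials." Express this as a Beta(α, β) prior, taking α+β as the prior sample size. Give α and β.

α = 5.52, β = 2.48

Under the effective-sample-size interpretation, Beta(α, β) has prior mean α/(α+β) and prior sample size α+β.
So α+β = 8 and α/(α+β) = 0.69, giving α = 0.69·8 = 5.52 and β = 8 − 5.52 = 2.48.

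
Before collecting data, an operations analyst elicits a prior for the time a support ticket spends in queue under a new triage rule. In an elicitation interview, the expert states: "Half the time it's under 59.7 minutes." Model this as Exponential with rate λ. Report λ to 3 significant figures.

Exponential median = ln 2 / λ, so λ = ln 2 / 59.7 = 0.0116.

λ ≈ 0.0116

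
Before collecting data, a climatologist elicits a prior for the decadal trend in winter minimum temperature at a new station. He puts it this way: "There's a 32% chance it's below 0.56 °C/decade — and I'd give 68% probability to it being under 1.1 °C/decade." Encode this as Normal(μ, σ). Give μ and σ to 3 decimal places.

The p-quantile of Normal(μ,σ) is μ + z_p·σ, with z_{0.32} = -0.4677 and z_{0.68} = 0.4677.
Eliminate σ: μ = (z₂·x₁ − z₁·x₂)/(z₂ − z₁) = (0.4677·0.56 − (-0.4677)·1.1)/0.9354 = 0.830.
Then σ = (x₂ − x₁)/(z₂ − z₁) = (1.1 − 0.56)/0.9354 = 0.577.

μ = 0.830, σ = 0.577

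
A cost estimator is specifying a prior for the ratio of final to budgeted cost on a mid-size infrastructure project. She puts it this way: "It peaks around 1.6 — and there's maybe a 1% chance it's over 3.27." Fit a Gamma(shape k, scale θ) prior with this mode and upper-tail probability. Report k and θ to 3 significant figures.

k ≈ 10.6, θ ≈ 0.167

Gamma(k,θ) with k>1 has mode (k−1)θ, so θ = 1.6/(k−1).
Need P(X < 3.27) = 0.99 with θ tied to k this way. Start at k = 2, θ = 1.6: P(X<3.27) ≈ 0.606.
Too low — raise k to concentrate. Iterating converges to k ≈ 10.6.
Then θ = 1.6/(10.6−1) ≈ 0.167.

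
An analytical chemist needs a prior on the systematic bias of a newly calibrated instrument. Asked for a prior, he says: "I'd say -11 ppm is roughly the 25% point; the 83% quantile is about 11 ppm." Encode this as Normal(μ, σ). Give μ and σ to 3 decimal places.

The p-quantile of Normal(μ,σ) is μ + z_p·σ, with z_{0.25} = -0.6745 and z_{0.83} = 0.9542.
Eliminate σ: μ = (z₂·x₁ − z₁·x₂)/(z₂ − z₁) = (0.9542·-11 − (-0.6745)·11)/1.629 = -1.889.
Then σ = (x₂ − x₁)/(z₂ − z₁) = (11 − -11)/1.629 = 13.508.

μ = -1.889, σ = 13.508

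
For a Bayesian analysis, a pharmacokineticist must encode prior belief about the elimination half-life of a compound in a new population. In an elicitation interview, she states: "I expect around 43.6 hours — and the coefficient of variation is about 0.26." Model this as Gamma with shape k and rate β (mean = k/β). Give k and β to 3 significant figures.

For Gamma(k, rate β): mean = k/β, variance = k/β², so CV = 1/√k.
CV = 0.26, hence k = 1/CV² = 14.8.
Then β = k/mean = 14.8/43.6 = 0.339.

k ≈ 14.8, β ≈ 0.339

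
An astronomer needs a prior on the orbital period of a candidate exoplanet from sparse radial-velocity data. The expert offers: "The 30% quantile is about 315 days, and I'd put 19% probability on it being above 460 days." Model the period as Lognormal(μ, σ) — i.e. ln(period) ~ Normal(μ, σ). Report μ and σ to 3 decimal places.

If T ~ Lognormal(μ,σ) then ln T ~ Normal(μ,σ), so the p-quantile of ln T is μ + z_p·σ.
ln(315) = 5.753 and ln(460) = 6.131; z_{0.3} = -0.5244, z_{0.81} = 0.8779.
σ = (6.131 − 5.753)/(0.8779 − (-0.5244)) = 0.270.
μ = 5.753 − (-0.5244)·0.270 = 5.894.

μ ≈ 5.894, σ ≈ 0.270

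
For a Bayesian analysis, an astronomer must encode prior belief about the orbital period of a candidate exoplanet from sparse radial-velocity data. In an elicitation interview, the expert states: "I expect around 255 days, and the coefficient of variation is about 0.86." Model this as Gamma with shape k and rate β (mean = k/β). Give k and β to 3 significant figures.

For Gamma(k, rate β): mean = k/β, variance = k/β², so CV = 1/√k.
CV = 0.86, hence k = 1/CV² = 1.35.
Then β = k/mean = 1.35/255 = 0.0053.

k ≈ 1.35, β ≈ 0.0053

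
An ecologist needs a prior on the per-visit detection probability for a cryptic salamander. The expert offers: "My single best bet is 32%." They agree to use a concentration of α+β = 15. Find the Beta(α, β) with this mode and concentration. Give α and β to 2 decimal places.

For α,β > 1 the Beta mode is (α−1)/(α+β−2). With α+β = 15, the mode is (α−1)/13.
Set (α−1)/13 = 0.32 → α = 1 + 0.32·13 = 5.16.
β = 15 − α = 9.84.

α = 5.16, β = 9.84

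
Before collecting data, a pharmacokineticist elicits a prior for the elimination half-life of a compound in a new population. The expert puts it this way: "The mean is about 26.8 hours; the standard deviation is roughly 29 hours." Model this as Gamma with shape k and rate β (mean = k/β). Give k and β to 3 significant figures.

k ≈ 0.854, β ≈ 0.0319

For Gamma(k, rate β): mean = k/β, variance = k/β², so CV = 1/√k.
CV = SD/mean = 29/26.8 = 1.082, hence k = 1/CV² = 0.854.
Then β = k/mean = 0.854/26.8 = 0.0319.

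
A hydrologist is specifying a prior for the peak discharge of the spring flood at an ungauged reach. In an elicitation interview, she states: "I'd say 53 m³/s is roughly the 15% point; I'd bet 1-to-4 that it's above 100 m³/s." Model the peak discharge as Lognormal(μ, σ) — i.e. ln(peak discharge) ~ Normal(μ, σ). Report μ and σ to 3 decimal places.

μ ≈ 4.321, σ ≈ 0.338

If T ~ Lognormal(μ,σ) then ln T ~ Normal(μ,σ), so the p-quantile of ln T is μ + z_p·σ.
ln(53) = 3.97 and ln(100) = 4.605; z_{0.15} = -1.036, z_{0.8} = 0.8416.
σ = (4.605 − 3.97)/(0.8416 − (-1.036)) = 0.338.
μ = 3.97 − (-1.036)·0.338 = 4.321.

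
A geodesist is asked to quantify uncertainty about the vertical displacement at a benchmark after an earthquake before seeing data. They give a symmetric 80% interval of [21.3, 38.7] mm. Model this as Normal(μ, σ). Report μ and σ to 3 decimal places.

A symmetric 80% interval runs μ ± z·σ with z = 1.282.
Half-width = 8.7, so σ = 8.7/1.282 = 6.789.
μ is the interval midpoint, 30.000.

μ = 30.000, σ = 6.789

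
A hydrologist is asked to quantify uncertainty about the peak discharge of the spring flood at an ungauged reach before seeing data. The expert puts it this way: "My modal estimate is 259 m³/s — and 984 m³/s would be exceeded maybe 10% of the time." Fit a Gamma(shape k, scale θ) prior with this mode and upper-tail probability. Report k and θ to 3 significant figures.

Gamma(k,θ) with k>1 has mode (k−1)θ, so θ = 259/(k−1).
Need P(X < 984) = 0.9 with θ tied to k this way. Start at k = 2, θ = 259: P(X<984) ≈ 0.893.
Too low — raise k to concentrate. Iterating converges to k ≈ 2.04.
Then θ = 259/(2.04−1) ≈ 249.

k ≈ 2.04, θ ≈ 249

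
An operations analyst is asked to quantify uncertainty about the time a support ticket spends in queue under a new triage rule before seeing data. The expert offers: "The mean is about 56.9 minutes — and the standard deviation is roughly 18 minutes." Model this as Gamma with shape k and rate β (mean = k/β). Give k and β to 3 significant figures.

For Gamma(k, rate β): mean = k/β, variance = k/β², so CV = 1/√k.
CV = SD/mean = 18/56.9 = 0.3163, hence k = 1/CV² = 9.99.
Then β = k/mean = 9.99/56.9 = 0.176.

k ≈ 9.99, β ≈ 0.176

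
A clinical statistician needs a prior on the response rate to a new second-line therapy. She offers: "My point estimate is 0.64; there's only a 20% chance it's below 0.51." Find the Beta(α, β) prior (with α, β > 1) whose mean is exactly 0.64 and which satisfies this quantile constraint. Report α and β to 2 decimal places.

With mean 0.64 fixed, write α = 0.64s, β = 0.36s where s = α+β.
Need P(θ < 0.51) = 0.2 under Beta(0.64s, 0.36s). Normal approximation: (q−m)/√(m(1−m)/s) ≈ z_{0.2} = -0.842, so s ≈ 0.64·0.36·(-0.842)²/(0.51−0.64)² = 9.7.
At s = 9.7: P(θ<0.51) ≈ 0.196. Adjusting to match 0.2 gives s ≈ 9.30.
So α = 0.64·9.30 ≈ 5.95, β = 0.36·9.30 ≈ 3.35.

α ≈ 5.95, β ≈ 3.35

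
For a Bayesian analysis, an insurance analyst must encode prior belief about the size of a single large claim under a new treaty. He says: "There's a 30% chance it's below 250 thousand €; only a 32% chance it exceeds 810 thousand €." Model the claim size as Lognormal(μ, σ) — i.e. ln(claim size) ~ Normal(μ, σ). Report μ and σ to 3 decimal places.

μ ≈ 6.143, σ ≈ 1.185

If T ~ Lognormal(μ,σ) then ln T ~ Normal(μ,σ), so the p-quantile of ln T is μ + z_p·σ.
ln(250) = 5.521 and ln(810) = 6.697; z_{0.3} = -0.5244, z_{0.68} = 0.4677.
σ = (6.697 − 5.521)/(0.4677 − (-0.5244)) = 1.185.
μ = 5.521 − (-0.5244)·1.185 = 6.143.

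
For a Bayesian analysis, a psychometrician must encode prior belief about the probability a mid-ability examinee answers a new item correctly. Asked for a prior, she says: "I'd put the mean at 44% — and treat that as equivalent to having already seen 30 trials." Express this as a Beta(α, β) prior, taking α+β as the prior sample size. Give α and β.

α = 13.2, β = 16.8

Under the effective-sample-size interpretation, Beta(α, β) has prior mean α/(α+β) and prior sample size α+β.
So α+β = 30 and α/(α+β) = 0.44, giving α = 0.44·30 = 13.2 and β = 30 − 13.2 = 16.8.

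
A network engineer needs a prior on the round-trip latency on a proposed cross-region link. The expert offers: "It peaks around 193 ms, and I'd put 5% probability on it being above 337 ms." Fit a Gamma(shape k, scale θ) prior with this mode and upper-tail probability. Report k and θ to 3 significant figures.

k ≈ 9.98, θ ≈ 21.5

Gamma(k,θ) with k>1 has mode (k−1)θ, so θ = 193/(k−1).
Need P(X < 337) = 0.95 with θ tied to k this way. Start at k = 2, θ = 193: P(X<337) ≈ 0.521.
Too low — raise k to concentrate. Iterating converges to k ≈ 9.98.
Then θ = 193/(9.98−1) ≈ 21.5.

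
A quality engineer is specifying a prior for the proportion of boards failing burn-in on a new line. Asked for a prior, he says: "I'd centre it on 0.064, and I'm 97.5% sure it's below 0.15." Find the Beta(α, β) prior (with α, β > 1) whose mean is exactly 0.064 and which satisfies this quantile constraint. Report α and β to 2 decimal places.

α ≈ 2.92, β ≈ 42.78

With mean 0.064 fixed, write α = 0.064s, β = 0.936s where s = α+β.
Need P(θ < 0.15) = 0.975 under Beta(0.064s, 0.936s). Normal approximation: (q−m)/√(m(1−m)/s) ≈ z_{0.975} = 1.96, so s ≈ 0.064·0.936·(1.96)²/(0.15−0.064)² = 31.1.
At s = 31.1: P(θ<0.15) ≈ 0.953. Adjusting to match 0.975 gives s ≈ 45.70.
So α = 0.064·45.70 ≈ 2.92, β = 0.936·45.70 ≈ 42.78.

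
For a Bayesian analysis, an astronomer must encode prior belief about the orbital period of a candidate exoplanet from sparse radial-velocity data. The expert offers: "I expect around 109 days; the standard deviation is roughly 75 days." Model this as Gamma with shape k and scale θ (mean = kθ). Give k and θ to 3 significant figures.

For Gamma(k, scale θ): mean = kθ, variance = kθ², so CV = 1/√k.
CV = SD/mean = 75/109 = 0.6881, hence k = 1/CV² = 2.11.
Then θ = mean/k = 109/2.11 = 51.6.

k ≈ 2.11, θ ≈ 51.6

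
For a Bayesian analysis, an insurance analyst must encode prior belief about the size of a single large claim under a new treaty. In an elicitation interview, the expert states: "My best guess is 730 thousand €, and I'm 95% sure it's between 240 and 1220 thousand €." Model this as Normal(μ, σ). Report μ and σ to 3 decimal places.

μ = 730.000, σ = 250.005

A symmetric 95% interval runs μ ± z·σ with z = 1.96.
Half-width = 490, so σ = 490/1.96 = 250.005.
μ is the stated best guess, 730.000.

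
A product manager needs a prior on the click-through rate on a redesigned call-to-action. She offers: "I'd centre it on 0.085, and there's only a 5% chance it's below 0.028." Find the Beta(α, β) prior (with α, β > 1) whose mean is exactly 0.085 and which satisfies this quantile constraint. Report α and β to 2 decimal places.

With mean 0.085 fixed, write α = 0.085s, β = 0.915s where s = α+β.
Need P(θ < 0.028) = 0.05 under Beta(0.085s, 0.915s). Normal approximation: (q−m)/√(m(1−m)/s) ≈ z_{0.05} = -1.64, so s ≈ 0.085·0.915·(-1.64)²/(0.028−0.085)² = 64.8.
At s = 64.8: P(θ<0.028) ≈ 0.017. Adjusting to match 0.05 gives s ≈ 42.26.
So α = 0.085·42.26 ≈ 3.59, β = 0.915·42.26 ≈ 38.66.

α ≈ 3.59, β ≈ 38.66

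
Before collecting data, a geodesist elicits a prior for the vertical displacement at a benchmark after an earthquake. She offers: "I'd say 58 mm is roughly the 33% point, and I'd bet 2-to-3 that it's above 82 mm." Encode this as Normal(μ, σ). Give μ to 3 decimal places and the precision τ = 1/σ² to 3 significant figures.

The p-quantile of Normal(μ,σ) is μ + z_p·σ, with z_{0.33} = -0.4399 and z_{0.6} = 0.2533.
Eliminate σ: μ = (z₂·x₁ − z₁·x₂)/(z₂ − z₁) = (0.2533·58 − (-0.4399)·82)/0.6933 = 73.229.
Then σ = (x₂ − x₁)/(z₂ − z₁) = (82 − 58)/0.6933 = 34.619.
Precision τ = 1/σ² = 1/34.62² = 0.000834.

μ = 73.229, τ = 0.000834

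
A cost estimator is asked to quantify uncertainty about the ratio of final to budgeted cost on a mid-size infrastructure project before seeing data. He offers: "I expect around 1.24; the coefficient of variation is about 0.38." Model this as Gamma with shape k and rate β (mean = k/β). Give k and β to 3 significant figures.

k ≈ 6.93, β ≈ 5.58

For Gamma(k, rate β): mean = k/β, variance = k/β², so CV = 1/√k.
CV = 0.38, hence k = 1/CV² = 6.93.
Then β = k/mean = 6.93/1.24 = 5.58.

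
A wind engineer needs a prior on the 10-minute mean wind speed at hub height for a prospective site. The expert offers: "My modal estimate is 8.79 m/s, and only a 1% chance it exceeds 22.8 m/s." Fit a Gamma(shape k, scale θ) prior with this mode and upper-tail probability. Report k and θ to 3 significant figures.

Gamma(k,θ) with k>1 has mode (k−1)θ, so θ = 8.79/(k−1).
Need P(X < 22.8) = 0.99 with θ tied to k this way. Start at k = 2, θ = 8.79: P(X<22.8) ≈ 0.731.
Too low — raise k to concentrate. Iterating converges to k ≈ 6.12.
Then θ = 8.79/(6.12−1) ≈ 1.72.

k ≈ 6.12, θ ≈ 1.72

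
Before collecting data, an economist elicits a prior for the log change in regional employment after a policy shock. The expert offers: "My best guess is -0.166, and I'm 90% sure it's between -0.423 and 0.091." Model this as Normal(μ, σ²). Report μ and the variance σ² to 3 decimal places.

μ = -0.166, σ² = 0.024

A symmetric 90% interval runs μ ± z·σ with z = 1.645.
Half-width = 0.257, so σ = 0.257/1.645 = 0.1562 and σ² = 0.024.
μ is the stated best guess, -0.166.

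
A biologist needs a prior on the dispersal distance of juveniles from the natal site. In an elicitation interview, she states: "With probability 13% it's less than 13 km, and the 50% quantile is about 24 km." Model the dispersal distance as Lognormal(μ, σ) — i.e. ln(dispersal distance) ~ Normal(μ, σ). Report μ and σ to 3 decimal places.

μ ≈ 3.178, σ ≈ 0.544

If T ~ Lognormal(μ,σ) then ln T ~ Normal(μ,σ), so the p-quantile of ln T is μ + z_p·σ.
ln(13) = 2.565 and ln(24) = 3.178; z_{0.13} = -1.126, z_{0.5} = 0.
σ = (3.178 − 2.565)/(0 − (-1.126)) = 0.544.
μ = 2.565 − (-1.126)·0.544 = 3.178.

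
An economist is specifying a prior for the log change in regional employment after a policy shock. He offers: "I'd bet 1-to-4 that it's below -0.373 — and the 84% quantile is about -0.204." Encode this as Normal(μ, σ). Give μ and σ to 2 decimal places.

μ = -0.30, σ = 0.09

The p-quantile of Normal(μ,σ) is μ + z_p·σ, with z_{0.2} = -0.8416 and z_{0.84} = 0.9945.
Eliminate σ: μ = (z₂·x₁ − z₁·x₂)/(z₂ − z₁) = (0.9945·-0.373 − (-0.8416)·-0.204)/1.836 = -0.30.
Then σ = (x₂ − x₁)/(z₂ − z₁) = (-0.204 − -0.373)/1.836 = 0.09.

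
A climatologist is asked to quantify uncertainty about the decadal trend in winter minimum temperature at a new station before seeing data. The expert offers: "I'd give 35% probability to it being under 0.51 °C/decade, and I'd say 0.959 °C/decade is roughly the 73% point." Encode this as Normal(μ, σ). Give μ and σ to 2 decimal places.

μ = 0.68, σ = 0.45

For Normal(μ,σ), the p-quantile is μ + z_p·σ. Here z_{0.35} = -0.3853, z_{0.73} = 0.6128.
So 0.51 = μ − 0.3853σ and 0.959 = μ + 0.6128σ.
Subtracting: σ = (0.959 − 0.51)/(0.6128 − (-0.3853)) = 0.45.
Then μ = 0.51 − (-0.3853)·0.45 = 0.68.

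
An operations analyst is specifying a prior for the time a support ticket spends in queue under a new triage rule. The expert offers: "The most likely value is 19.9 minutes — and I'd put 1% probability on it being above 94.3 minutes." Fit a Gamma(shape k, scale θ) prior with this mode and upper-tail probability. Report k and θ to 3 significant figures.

k ≈ 2.65, θ ≈ 12.1

Gamma(k,θ) with k>1 has mode (k−1)θ, so θ = 19.9/(k−1).
Need P(X < 94.3) = 0.99 with θ tied to k this way. Start at k = 2, θ = 19.9: P(X<94.3) ≈ 0.950.
Too low — raise k to concentrate. Iterating converges to k ≈ 2.65.
Then θ = 19.9/(2.65−1) ≈ 12.1.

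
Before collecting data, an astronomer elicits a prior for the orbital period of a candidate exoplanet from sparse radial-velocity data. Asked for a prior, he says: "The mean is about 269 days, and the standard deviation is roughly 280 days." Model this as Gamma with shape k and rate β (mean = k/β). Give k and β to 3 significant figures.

k ≈ 0.923, β ≈ 0.00343

For Gamma(k, rate β): mean = k/β, variance = k/β², so CV = 1/√k.
CV = SD/mean = 280/269 = 1.041, hence k = 1/CV² = 0.923.
Then β = k/mean = 0.923/269 = 0.00343.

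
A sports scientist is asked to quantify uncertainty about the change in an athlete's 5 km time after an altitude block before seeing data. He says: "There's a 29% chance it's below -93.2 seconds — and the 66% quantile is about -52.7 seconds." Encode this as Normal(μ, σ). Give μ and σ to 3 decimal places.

μ = -69.995, σ = 41.932

For Normal(μ,σ), the p-quantile is μ + z_p·σ. Here z_{0.29} = -0.5534, z_{0.66} = 0.4125.
So -93.2 = μ − 0.5534σ and -52.7 = μ + 0.4125σ.
Subtracting: σ = (-52.7 − -93.2)/(0.4125 − (-0.5534)) = 41.932.
Then μ = -93.2 − (-0.5534)·41.932 = -69.995.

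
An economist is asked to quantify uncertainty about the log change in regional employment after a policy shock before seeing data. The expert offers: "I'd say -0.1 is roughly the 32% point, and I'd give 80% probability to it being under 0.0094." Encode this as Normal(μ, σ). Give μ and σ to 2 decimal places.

For Normal(μ,σ), the p-quantile is μ + z_p·σ. Here z_{0.32} = -0.4677, z_{0.8} = 0.8416.
So -0.1 = μ − 0.4677σ and 0.0094 = μ + 0.8416σ.
Subtracting: σ = (0.0094 − -0.1)/(0.8416 − (-0.4677)) = 0.08.
Then μ = -0.1 − (-0.4677)·0.08 = -0.06.

μ = -0.06, σ = 0.08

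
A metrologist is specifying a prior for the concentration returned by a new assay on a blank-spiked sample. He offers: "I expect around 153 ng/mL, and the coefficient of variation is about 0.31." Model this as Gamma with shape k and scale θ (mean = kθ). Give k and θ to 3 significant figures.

For Gamma(k, scale θ): mean = kθ, variance = kθ², so CV = 1/√k.
CV = 0.31, hence k = 1/CV² = 10.4.
Then θ = mean/k = 153/10.4 = 14.7.

k ≈ 10.4, θ ≈ 14.7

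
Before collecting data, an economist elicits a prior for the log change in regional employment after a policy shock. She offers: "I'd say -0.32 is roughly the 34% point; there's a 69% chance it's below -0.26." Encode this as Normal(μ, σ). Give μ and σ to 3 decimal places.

μ = -0.293, σ = 0.066

For Normal(μ,σ), the p-quantile is μ + z_p·σ. Here z_{0.34} = -0.4125, z_{0.69} = 0.4959.
So -0.32 = μ − 0.4125σ and -0.26 = μ + 0.4959σ.
Subtracting: σ = (-0.26 − -0.32)/(0.4959 − (-0.4125)) = 0.066.
Then μ = -0.32 − (-0.4125)·0.066 = -0.293.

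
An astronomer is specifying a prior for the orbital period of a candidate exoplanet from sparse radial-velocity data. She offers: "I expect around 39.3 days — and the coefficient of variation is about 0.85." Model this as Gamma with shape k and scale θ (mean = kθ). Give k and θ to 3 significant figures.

k ≈ 1.38, θ ≈ 28.4

For Gamma(k, scale θ): mean = kθ, variance = kθ², so CV = 1/√k.
CV = 0.85, hence k = 1/CV² = 1.38.
Then θ = mean/k = 39.3/1.38 = 28.4.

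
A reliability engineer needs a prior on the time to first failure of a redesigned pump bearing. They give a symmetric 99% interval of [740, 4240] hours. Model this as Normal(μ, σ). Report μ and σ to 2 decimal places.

μ = 2490.00, σ = 679.39

A symmetric 99% interval runs μ ± z·σ with z = 2.576.
Half-width = 1750, so σ = 1750/2.576 = 679.39.
μ is the interval midpoint, 2490.00.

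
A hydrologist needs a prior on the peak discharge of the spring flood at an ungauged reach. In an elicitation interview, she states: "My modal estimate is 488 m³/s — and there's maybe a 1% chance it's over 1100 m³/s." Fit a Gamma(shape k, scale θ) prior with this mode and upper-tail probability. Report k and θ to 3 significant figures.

Gamma(k,θ) with k>1 has mode (k−1)θ, so θ = 488/(k−1).
Need P(X < 1100) = 0.99 with θ tied to k this way. Start at k = 2, θ = 488: P(X<1100) ≈ 0.658.
Too low — raise k to concentrate. Iterating converges to k ≈ 8.26.
Then θ = 488/(8.26−1) ≈ 67.2.

k ≈ 8.26, θ ≈ 67.2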